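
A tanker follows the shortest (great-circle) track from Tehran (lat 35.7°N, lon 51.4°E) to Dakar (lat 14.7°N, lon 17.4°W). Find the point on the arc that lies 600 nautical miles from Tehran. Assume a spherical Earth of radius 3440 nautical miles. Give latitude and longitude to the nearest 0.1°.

Convert each endpoint to a unit vector on the sphere (x = cos φ cos λ, y = cos φ sin λ, z = sin φ).
The central angle between the endpoints is δ = arccos(p₁·p₂) ≈ 1.124 rad (64.4°). The total great-circle distance is δ·R ≈ 1.124 × 3440 ≈ 3866 nmi, so the target fraction is f = 600/3866 ≈ 0.155.
Interpolate at f ≈ 0.155 with slerp weights a = sin((1−f)δ)/sin δ ≈ 0.902, b = sin(fδ)/sin δ ≈ 0.192.
p = a·p₁ + b·p₂ ≈ (0.634, 0.517, 0.575); φ = arcsin(p_z) ≈ 35.10°, λ = atan2(p_y, p_x) ≈ 39.15°.

≈ lat 35.1°N, lon 39.2°E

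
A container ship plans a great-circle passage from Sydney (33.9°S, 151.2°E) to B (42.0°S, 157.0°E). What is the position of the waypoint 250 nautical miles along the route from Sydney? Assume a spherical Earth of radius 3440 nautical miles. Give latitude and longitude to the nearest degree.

≈ (38°S, 154°E)

Convert each endpoint to a unit vector on the sphere (x = cos φ cos λ, y = cos φ sin λ, z = sin φ).
The central angle between the endpoints is δ = arccos(p₁·p₂) ≈ 0.162 rad (9.3°). The total great-circle distance is δ·R ≈ 0.162 × 3440 ≈ 558 nmi, so the target fraction is f = 250/558 ≈ 0.448.
Interpolate at f ≈ 0.448 with slerp weights a = sin((1−f)δ)/sin δ ≈ 0.554, b = sin(fδ)/sin δ ≈ 0.449.
p = a·p₁ + b·p₂ ≈ (-0.710, 0.352, -0.610); φ = arcsin(p_z) ≈ -37.56°, λ = atan2(p_y, p_x) ≈ 153.64°.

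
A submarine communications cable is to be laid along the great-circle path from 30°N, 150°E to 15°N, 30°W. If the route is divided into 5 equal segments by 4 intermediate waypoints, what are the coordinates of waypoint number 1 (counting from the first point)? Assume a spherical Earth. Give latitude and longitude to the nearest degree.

≈ 57°N, 150°E

From cos δ = sin φ₁ sin φ₂ + cos φ₁ cos φ₂ cos Δλ, the central angle is δ ≈ 2.356 rad (135.0°).
Interpolate at f = 1/5 with slerp weights a = sin((1−f)δ)/sin δ ≈ 1.345, b = sin(fδ)/sin δ ≈ 0.642.
p = a·p₁ + b·p₂ ≈ (-0.472, 0.272, 0.839); φ = arcsin(p_z) ≈ 57.00°, λ = atan2(p_y, p_x) ≈ 150.00°.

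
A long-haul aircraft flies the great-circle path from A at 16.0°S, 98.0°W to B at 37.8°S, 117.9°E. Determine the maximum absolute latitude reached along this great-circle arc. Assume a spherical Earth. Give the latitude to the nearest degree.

≈ 60°S

The great circle lies in the plane with unit normal n̂ = (p₁ × p₂)/|p₁ × p₂|.
Here n̂_z ≈ -0.498; the vertex latitude is φ_max = arccos|n̂_z| ≈ 60.2°.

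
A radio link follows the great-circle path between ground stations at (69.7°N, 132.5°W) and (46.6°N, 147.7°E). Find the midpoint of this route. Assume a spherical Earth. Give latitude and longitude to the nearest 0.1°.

Convert each endpoint to a unit vector on the sphere (x = cos φ cos λ, y = cos φ sin λ, z = sin φ).
The central angle between the endpoints is δ = arccos(p₁·p₂) ≈ 0.762 rad (43.6°).
Interpolate at f = 1/2 with slerp weights a = sin((1−f)δ)/sin δ ≈ 0.539, b = sin(fδ)/sin δ ≈ 0.539.
p = a·p₁ + b·p₂ ≈ (-0.439, 0.060, 0.896); φ = arcsin(p_z) ≈ 63.70°, λ = atan2(p_y, p_x) ≈ 172.22°.

≈ (63.7°N, 172.2°E)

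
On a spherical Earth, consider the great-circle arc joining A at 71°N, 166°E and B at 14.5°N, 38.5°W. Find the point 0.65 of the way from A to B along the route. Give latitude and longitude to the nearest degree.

≈ 47°N, 45°W

The haversine formula gives a central angle δ ≈ 1.621 rad (92.9°) between the endpoints.
Interpolate at f = 0.65 with slerp weights a = sin((1−f)δ)/sin δ ≈ 0.538, b = sin(fδ)/sin δ ≈ 0.870.
p = a·p₁ + b·p₂ ≈ (0.489, -0.482, 0.727); φ = arcsin(p_z) ≈ 46.60°, λ = atan2(p_y, p_x) ≈ -44.57°.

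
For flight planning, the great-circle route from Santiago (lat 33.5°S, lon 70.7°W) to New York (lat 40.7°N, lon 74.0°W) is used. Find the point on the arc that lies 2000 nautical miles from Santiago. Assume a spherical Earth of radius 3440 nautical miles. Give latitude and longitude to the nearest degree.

≈ lat 0°N, lon 72°W

The haversine formula gives a central angle δ ≈ 1.296 rad (74.3°) between the endpoints. The total great-circle distance is δ·R ≈ 1.296 × 3440 ≈ 4459 nmi, so the target fraction is f = 2000/4459 ≈ 0.449.
Interpolate at f ≈ 0.449 with slerp weights a = sin((1−f)δ)/sin δ ≈ 0.681, b = sin(fδ)/sin δ ≈ 0.571.
p = a·p₁ + b·p₂ ≈ (0.307, -0.952, -0.004); φ = arcsin(p_z) ≈ -0.22°, λ = atan2(p_y, p_x) ≈ -72.13°.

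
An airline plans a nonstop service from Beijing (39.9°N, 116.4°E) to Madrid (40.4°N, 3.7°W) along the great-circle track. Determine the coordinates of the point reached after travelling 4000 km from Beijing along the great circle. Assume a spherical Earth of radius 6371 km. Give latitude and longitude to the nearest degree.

The haversine formula gives a central angle δ ≈ 1.448 rad (82.9°) between the endpoints. The total great-circle distance is δ·R ≈ 1.448 × 6371 ≈ 9224 km, so the target fraction is f = 4000/9224 ≈ 0.434.
Interpolate at f ≈ 0.434 with slerp weights a = sin((1−f)δ)/sin δ ≈ 0.737, b = sin(fδ)/sin δ ≈ 0.592.
p = a·p₁ + b·p₂ ≈ (0.199, 0.477, 0.856); φ = arcsin(p_z) ≈ 58.88°, λ = atan2(p_y, p_x) ≈ 67.41°.

≈ 59°N, 67°E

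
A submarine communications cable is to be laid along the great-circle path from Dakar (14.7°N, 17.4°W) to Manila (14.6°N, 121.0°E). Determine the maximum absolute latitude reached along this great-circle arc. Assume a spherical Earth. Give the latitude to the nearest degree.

The great circle lies in the plane with unit normal n̂ = (p₁ × p₂)/|p₁ × p₂|.
Here n̂_z ≈ +0.805; the vertex latitude is φ_max = arccos|n̂_z| ≈ 36.4°.

≈ 36°N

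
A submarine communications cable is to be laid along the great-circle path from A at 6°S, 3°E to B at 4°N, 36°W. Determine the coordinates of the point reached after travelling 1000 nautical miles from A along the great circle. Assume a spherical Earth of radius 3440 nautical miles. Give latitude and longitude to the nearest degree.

≈ 2°S, 13°W

Convert each endpoint to a unit vector on the sphere (x = cos φ cos λ, y = cos φ sin λ, z = sin φ).
The central angle between the endpoints is δ = arccos(p₁·p₂) ≈ 0.702 rad (40.2°). The total great-circle distance is δ·R ≈ 0.702 × 3440 ≈ 2414 nmi, so the target fraction is f = 1000/2414 ≈ 0.414.
Interpolate at f ≈ 0.414 with slerp weights a = sin((1−f)δ)/sin δ ≈ 0.619, b = sin(fδ)/sin δ ≈ 0.444.
p = a·p₁ + b·p₂ ≈ (0.973, -0.228, -0.034); φ = arcsin(p_z) ≈ -1.93°, λ = atan2(p_y, p_x) ≈ -13.19°.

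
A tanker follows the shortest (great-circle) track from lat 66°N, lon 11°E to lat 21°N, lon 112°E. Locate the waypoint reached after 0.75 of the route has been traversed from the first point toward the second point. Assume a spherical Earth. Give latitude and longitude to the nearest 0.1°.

The haversine formula gives a central angle δ ≈ 1.313 rad (75.2°) between the endpoints.
Interpolate at f = 0.75 with slerp weights a = sin((1−f)δ)/sin δ ≈ 0.333, b = sin(fδ)/sin δ ≈ 0.862.
p = a·p₁ + b·p₂ ≈ (-0.168, 0.772, 0.613); φ = arcsin(p_z) ≈ 37.83°, λ = atan2(p_y, p_x) ≈ 102.30°.

≈ lat 37.8°N, lon 102.3°E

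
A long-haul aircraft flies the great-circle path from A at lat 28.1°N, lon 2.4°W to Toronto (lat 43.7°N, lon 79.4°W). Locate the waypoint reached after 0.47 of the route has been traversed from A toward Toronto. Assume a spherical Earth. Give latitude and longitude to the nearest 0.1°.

Write both endpoints as unit vectors p₁, p₂ with components (cos φ cos λ, cos φ sin λ, sin φ).
The central angle between the endpoints is δ = arccos(p₁·p₂) ≈ 1.083 rad (62.0°).
Interpolate at f = 0.47 with slerp weights a = sin((1−f)δ)/sin δ ≈ 0.615, b = sin(fδ)/sin δ ≈ 0.552.
p = a·p₁ + b·p₂ ≈ (0.615, -0.415, 0.671); φ = arcsin(p_z) ≈ 42.11°, λ = atan2(p_y, p_x) ≈ -33.99°.

≈ lat 42.1°N, lon 34.0°W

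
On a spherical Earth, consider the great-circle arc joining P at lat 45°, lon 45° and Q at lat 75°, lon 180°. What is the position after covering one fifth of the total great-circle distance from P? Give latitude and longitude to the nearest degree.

Convert each endpoint to a unit vector on the sphere (x = cos φ cos λ, y = cos φ sin λ, z = sin φ).
The central angle between the endpoints is δ = arccos(p₁·p₂) ≈ 0.984 rad (56.4°).
Interpolate at f = 1/5 with slerp weights a = sin((1−f)δ)/sin δ ≈ 0.851, b = sin(fδ)/sin δ ≈ 0.235.
p = a·p₁ + b·p₂ ≈ (0.365, 0.425, 0.828); φ = arcsin(p_z) ≈ 55.93°, λ = atan2(p_y, p_x) ≈ 49.40°.

≈ lat 56°, lon 49°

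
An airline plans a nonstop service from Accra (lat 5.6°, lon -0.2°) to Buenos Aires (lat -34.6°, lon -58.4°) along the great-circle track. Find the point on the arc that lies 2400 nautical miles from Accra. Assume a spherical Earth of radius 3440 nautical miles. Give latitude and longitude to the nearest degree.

≈ lat -20°, lon -31°

Convert each endpoint to a unit vector on the sphere (x = cos φ cos λ, y = cos φ sin λ, z = sin φ).
The central angle between the endpoints is δ = arccos(p₁·p₂) ≈ 1.185 rad (67.9°). The total great-circle distance is δ·R ≈ 1.185 × 3440 ≈ 4076 nmi, so the target fraction is f = 2400/4076 ≈ 0.589.
Interpolate at f ≈ 0.589 with slerp weights a = sin((1−f)δ)/sin δ ≈ 0.505, b = sin(fδ)/sin δ ≈ 0.693.
p = a·p₁ + b·p₂ ≈ (0.802, -0.488, -0.344); φ = arcsin(p_z) ≈ -20.15°, λ = atan2(p_y, p_x) ≈ -31.31°.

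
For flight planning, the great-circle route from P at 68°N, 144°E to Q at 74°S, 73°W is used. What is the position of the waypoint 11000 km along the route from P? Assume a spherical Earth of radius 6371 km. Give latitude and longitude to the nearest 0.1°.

Write both endpoints as unit vectors p₁, p₂ with components (cos φ cos λ, cos φ sin λ, sin φ).
The central angle between the endpoints is δ = arccos(p₁·p₂) ≈ 2.912 rad (166.8°). The total great-circle distance is δ·R ≈ 2.912 × 6371 ≈ 18552 km, so the target fraction is f = 11000/18552 ≈ 0.593.
Interpolate at f ≈ 0.593 with slerp weights a = sin((1−f)δ)/sin δ ≈ 4.069, b = sin(fδ)/sin δ ≈ 4.338.
p = a·p₁ + b·p₂ ≈ (-0.884, -0.248, -0.397); φ = arcsin(p_z) ≈ -23.41°, λ = atan2(p_y, p_x) ≈ -164.35°.

≈ 23.4°S, 164.3°W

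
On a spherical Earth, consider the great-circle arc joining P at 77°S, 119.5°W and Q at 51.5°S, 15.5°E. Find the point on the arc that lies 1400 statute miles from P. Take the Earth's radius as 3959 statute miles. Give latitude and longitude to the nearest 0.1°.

≈ 77.7°S, 12.6°W

Write both endpoints as unit vectors p₁, p₂ with components (cos φ cos λ, cos φ sin λ, sin φ).
The central angle between the endpoints is δ = arccos(p₁·p₂) ≈ 0.845 rad (48.4°). The total great-circle distance is δ·R ≈ 0.845 × 3959 ≈ 3346 mi, so the target fraction is f = 1400/3346 ≈ 0.418.
Interpolate at f ≈ 0.418 with slerp weights a = sin((1−f)δ)/sin δ ≈ 0.631, b = sin(fδ)/sin δ ≈ 0.463.
p = a·p₁ + b·p₂ ≈ (0.208, -0.047, -0.977); φ = arcsin(p_z) ≈ -77.71°, λ = atan2(p_y, p_x) ≈ -12.62°.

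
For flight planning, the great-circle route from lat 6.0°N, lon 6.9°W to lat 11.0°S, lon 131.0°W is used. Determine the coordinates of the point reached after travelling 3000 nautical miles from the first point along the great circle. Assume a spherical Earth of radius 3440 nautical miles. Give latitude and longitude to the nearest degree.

Write both endpoints as unit vectors p₁, p₂ with components (cos φ cos λ, cos φ sin λ, sin φ).
The central angle between the endpoints is δ = arccos(p₁·p₂) ≈ 2.174 rad (124.6°). The total great-circle distance is δ·R ≈ 2.174 × 3440 ≈ 7478 nmi, so the target fraction is f = 3000/7478 ≈ 0.401.
Interpolate at f ≈ 0.401 with slerp weights a = sin((1−f)δ)/sin δ ≈ 1.171, b = sin(fδ)/sin δ ≈ 0.930.
p = a·p₁ + b·p₂ ≈ (0.557, -0.829, -0.055); φ = arcsin(p_z) ≈ -3.16°, λ = atan2(p_y, p_x) ≈ -56.09°.

≈ lat 3°S, lon 56°W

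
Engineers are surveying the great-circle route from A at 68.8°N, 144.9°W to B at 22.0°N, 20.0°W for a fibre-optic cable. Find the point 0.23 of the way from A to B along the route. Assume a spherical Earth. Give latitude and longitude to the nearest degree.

Convert each endpoint to a unit vector on the sphere (x = cos φ cos λ, y = cos φ sin λ, z = sin φ).
The central angle between the endpoints is δ = arccos(p₁·p₂) ≈ 1.413 rad (80.9°).
Interpolate at f = 0.23 with slerp weights a = sin((1−f)δ)/sin δ ≈ 0.897, b = sin(fδ)/sin δ ≈ 0.323.
p = a·p₁ + b·p₂ ≈ (0.016, -0.289, 0.957); φ = arcsin(p_z) ≈ 73.18°, λ = atan2(p_y, p_x) ≈ -86.77°.

≈ 73°N, 87°W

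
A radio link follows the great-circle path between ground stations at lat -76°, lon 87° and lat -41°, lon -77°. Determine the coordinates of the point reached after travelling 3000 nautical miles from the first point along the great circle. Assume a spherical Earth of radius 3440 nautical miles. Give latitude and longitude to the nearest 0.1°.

Write both endpoints as unit vectors p₁, p₂ with components (cos φ cos λ, cos φ sin λ, sin φ).
The central angle between the endpoints is δ = arccos(p₁·p₂) ≈ 1.092 rad (62.5°). The total great-circle distance is δ·R ≈ 1.092 × 3440 ≈ 3755 nmi, so the target fraction is f = 3000/3755 ≈ 0.799.
Interpolate at f ≈ 0.799 with slerp weights a = sin((1−f)δ)/sin δ ≈ 0.245, b = sin(fδ)/sin δ ≈ 0.863.
p = a·p₁ + b·p₂ ≈ (0.150, -0.575, -0.804); φ = arcsin(p_z) ≈ -53.53°, λ = atan2(p_y, p_x) ≈ -75.42°.

≈ lat -53.5°, lon -75.4°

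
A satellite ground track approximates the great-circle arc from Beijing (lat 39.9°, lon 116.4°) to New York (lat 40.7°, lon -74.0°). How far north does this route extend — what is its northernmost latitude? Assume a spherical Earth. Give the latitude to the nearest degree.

The great circle lies in the plane with unit normal n̂ = (p₁ × p₂)/|p₁ × p₂|.
Here n̂_z ≈ +0.106; the vertex latitude is φ_max = arccos|n̂_z| ≈ 83.9°.
Check via Clairaut: cos φ_max = |cos φ₁| · sin C = cos(39.9°)·sin(8.0°) ≈ 0.106, again giving ≈ 83.9°.

≈ 84°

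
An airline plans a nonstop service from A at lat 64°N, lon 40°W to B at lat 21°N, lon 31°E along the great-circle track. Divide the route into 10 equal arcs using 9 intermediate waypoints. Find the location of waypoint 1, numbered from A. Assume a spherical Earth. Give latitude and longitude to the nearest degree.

≈ lat 63°N, lon 26°W

From cos δ = sin φ₁ sin φ₂ + cos φ₁ cos φ₂ cos Δλ, the central angle is δ ≈ 1.098 rad (62.9°).
Interpolate at f = 1/10 with slerp weights a = sin((1−f)δ)/sin δ ≈ 0.938, b = sin(fδ)/sin δ ≈ 0.123.
p = a·p₁ + b·p₂ ≈ (0.413, -0.205, 0.887); φ = arcsin(p_z) ≈ 62.51°, λ = atan2(p_y, p_x) ≈ -26.38°.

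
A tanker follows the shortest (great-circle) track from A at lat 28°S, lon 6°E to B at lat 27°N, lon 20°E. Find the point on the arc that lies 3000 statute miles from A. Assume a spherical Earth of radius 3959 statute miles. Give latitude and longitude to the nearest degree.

From cos δ = sin φ₁ sin φ₂ + cos φ₁ cos φ₂ cos Δλ, the central angle is δ ≈ 0.988 rad (56.6°). The total great-circle distance is δ·R ≈ 0.988 × 3959 ≈ 3912 mi, so the target fraction is f = 3000/3912 ≈ 0.767.
Interpolate at f ≈ 0.767 with slerp weights a = sin((1−f)δ)/sin δ ≈ 0.274, b = sin(fδ)/sin δ ≈ 0.823.
p = a·p₁ + b·p₂ ≈ (0.929, 0.276, 0.245); φ = arcsin(p_z) ≈ 14.20°, λ = atan2(p_y, p_x) ≈ 16.55°.

≈ lat 14°N, lon 17°E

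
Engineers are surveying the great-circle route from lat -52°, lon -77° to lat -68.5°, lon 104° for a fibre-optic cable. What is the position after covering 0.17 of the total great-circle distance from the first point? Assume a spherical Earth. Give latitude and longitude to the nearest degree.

The haversine formula gives a central angle δ ≈ 1.038 rad (59.5°) between the endpoints.
Interpolate at f = 0.17 with slerp weights a = sin((1−f)δ)/sin δ ≈ 0.881, b = sin(fδ)/sin δ ≈ 0.204.
p = a·p₁ + b·p₂ ≈ (0.104, -0.456, -0.884); φ = arcsin(p_z) ≈ -62.11°, λ = atan2(p_y, p_x) ≈ -77.16°.

≈ lat -62°, lon -77°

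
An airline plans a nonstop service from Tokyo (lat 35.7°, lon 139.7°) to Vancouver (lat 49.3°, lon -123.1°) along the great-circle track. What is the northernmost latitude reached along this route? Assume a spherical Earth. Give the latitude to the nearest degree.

≈ 55°

The great circle lies in the plane with unit normal n̂ = (p₁ × p₂)/|p₁ × p₂|.
Here n̂_z ≈ +0.567; the vertex latitude is φ_max = arccos|n̂_z| ≈ 55.5°.
Check via Clairaut: cos φ_max = |cos φ₁| · sin C = cos(35.7°)·sin(44.3°) ≈ 0.567, again giving ≈ 55.5°.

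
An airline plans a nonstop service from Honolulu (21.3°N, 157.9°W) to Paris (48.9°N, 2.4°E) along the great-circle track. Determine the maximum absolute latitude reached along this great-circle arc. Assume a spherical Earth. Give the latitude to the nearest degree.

The great circle lies in the plane with unit normal n̂ = (p₁ × p₂)/|p₁ × p₂|.
Here n̂_z ≈ +0.217; the vertex latitude is φ_max = arccos|n̂_z| ≈ 77.5°.
Check via Clairaut: cos φ_max = |cos φ₁| · sin C = cos(21.3°)·sin(13.4°) ≈ 0.217, again giving ≈ 77.5°.

≈ 77°N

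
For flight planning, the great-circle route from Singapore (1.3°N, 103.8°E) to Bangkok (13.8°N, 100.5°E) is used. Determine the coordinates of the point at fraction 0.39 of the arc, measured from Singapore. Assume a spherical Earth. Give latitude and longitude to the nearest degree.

≈ 6°N, 103°E

Convert each endpoint to a unit vector on the sphere (x = cos φ cos λ, y = cos φ sin λ, z = sin φ).
The central angle between the endpoints is δ = arccos(p₁·p₂) ≈ 0.225 rad (12.9°).
Interpolate at f = 0.39 with slerp weights a = sin((1−f)δ)/sin δ ≈ 0.613, b = sin(fδ)/sin δ ≈ 0.393.
p = a·p₁ + b·p₂ ≈ (-0.216, 0.970, 0.108); φ = arcsin(p_z) ≈ 6.18°, λ = atan2(p_y, p_x) ≈ 102.53°.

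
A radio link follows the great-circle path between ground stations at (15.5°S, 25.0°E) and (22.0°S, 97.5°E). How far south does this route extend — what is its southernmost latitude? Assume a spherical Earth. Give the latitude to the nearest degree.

≈ 24°S

The great circle lies in the plane with unit normal n̂ = (p₁ × p₂)/|p₁ × p₂|.
Here n̂_z ≈ +0.917; the vertex latitude is φ_max = arccos|n̂_z| ≈ 23.5°.
Check via Clairaut: cos φ_max = |cos φ₁| · sin C = cos(15.5°)·sin(108.0°) ≈ 0.917, again giving ≈ 23.5°.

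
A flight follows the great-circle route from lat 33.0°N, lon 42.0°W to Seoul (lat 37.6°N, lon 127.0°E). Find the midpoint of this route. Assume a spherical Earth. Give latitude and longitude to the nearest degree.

≈ lat 82°N, lon 26°E

From cos δ = sin φ₁ sin φ₂ + cos φ₁ cos φ₂ cos Δλ, the central angle is δ ≈ 1.896 rad (108.7°).
Interpolate at f = 1/2 with slerp weights a = sin((1−f)δ)/sin δ ≈ 0.857, b = sin(fδ)/sin δ ≈ 0.857.
p = a·p₁ + b·p₂ ≈ (0.126, 0.061, 0.990); φ = arcsin(p_z) ≈ 81.97°, λ = atan2(p_y, p_x) ≈ 26.05°.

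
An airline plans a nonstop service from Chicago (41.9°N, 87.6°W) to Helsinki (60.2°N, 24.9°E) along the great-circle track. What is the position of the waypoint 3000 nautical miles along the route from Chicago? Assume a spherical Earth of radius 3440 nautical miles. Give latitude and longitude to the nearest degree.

≈ 67°N, 3°W

Write both endpoints as unit vectors p₁, p₂ with components (cos φ cos λ, cos φ sin λ, sin φ).
The central angle between the endpoints is δ = arccos(p₁·p₂) ≈ 1.117 rad (64.0°). The total great-circle distance is δ·R ≈ 1.117 × 3440 ≈ 3844 nmi, so the target fraction is f = 3000/3844 ≈ 0.780.
Interpolate at f ≈ 0.780 with slerp weights a = sin((1−f)δ)/sin δ ≈ 0.270, b = sin(fδ)/sin δ ≈ 0.852.
p = a·p₁ + b·p₂ ≈ (0.392, -0.023, 0.920); φ = arcsin(p_z) ≈ 66.86°, λ = atan2(p_y, p_x) ≈ -3.32°.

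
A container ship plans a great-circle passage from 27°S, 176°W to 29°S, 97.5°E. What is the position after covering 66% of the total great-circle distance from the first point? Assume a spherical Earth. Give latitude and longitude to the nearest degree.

From cos δ = sin φ₁ sin φ₂ + cos φ₁ cos φ₂ cos Δλ, the central angle is δ ≈ 1.300 rad (74.5°).
Interpolate at f = 0.66 with slerp weights a = sin((1−f)δ)/sin δ ≈ 0.444, b = sin(fδ)/sin δ ≈ 0.785.
p = a·p₁ + b·p₂ ≈ (-0.484, 0.653, -0.582); φ = arcsin(p_z) ≈ -35.60°, λ = atan2(p_y, p_x) ≈ 126.55°.

≈ 36°S, 127°E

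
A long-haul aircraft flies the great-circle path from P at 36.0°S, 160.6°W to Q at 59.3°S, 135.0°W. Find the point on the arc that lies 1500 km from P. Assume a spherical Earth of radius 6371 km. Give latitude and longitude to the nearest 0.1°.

The haversine formula gives a central angle δ ≈ 0.499 rad (28.6°) between the endpoints. The total great-circle distance is δ·R ≈ 0.499 × 6371 ≈ 3181 km, so the target fraction is f = 1500/3181 ≈ 0.472.
Interpolate at f ≈ 0.472 with slerp weights a = sin((1−f)δ)/sin δ ≈ 0.545, b = sin(fδ)/sin δ ≈ 0.487.
p = a·p₁ + b·p₂ ≈ (-0.592, -0.322, -0.739); φ = arcsin(p_z) ≈ -47.65°, λ = atan2(p_y, p_x) ≈ -151.42°.

≈ 47.7°S, 151.4°W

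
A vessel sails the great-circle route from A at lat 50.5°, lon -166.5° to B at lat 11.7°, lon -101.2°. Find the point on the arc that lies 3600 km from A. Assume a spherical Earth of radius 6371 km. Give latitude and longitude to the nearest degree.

≈ lat 36°, lon -126°

Convert each endpoint to a unit vector on the sphere (x = cos φ cos λ, y = cos φ sin λ, z = sin φ).
The central angle between the endpoints is δ = arccos(p₁·p₂) ≈ 1.141 rad (65.4°). The total great-circle distance is δ·R ≈ 1.141 × 6371 ≈ 7269 km, so the target fraction is f = 3600/7269 ≈ 0.495.
Interpolate at f ≈ 0.495 with slerp weights a = sin((1−f)δ)/sin δ ≈ 0.599, b = sin(fδ)/sin δ ≈ 0.589.
p = a·p₁ + b·p₂ ≈ (-0.483, -0.655, 0.582); φ = arcsin(p_z) ≈ 35.57°, λ = atan2(p_y, p_x) ≈ -126.39°.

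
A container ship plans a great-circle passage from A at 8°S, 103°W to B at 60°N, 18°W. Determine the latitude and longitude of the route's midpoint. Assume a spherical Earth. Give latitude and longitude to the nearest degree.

Convert each endpoint to a unit vector on the sphere (x = cos φ cos λ, y = cos φ sin λ, z = sin φ).
The central angle between the endpoints is δ = arccos(p₁·p₂) ≈ 1.648 rad (94.4°).
Interpolate at f = 1/2 with slerp weights a = sin((1−f)δ)/sin δ ≈ 0.736, b = sin(fδ)/sin δ ≈ 0.736.
p = a·p₁ + b·p₂ ≈ (0.186, -0.824, 0.535); φ = arcsin(p_z) ≈ 32.35°, λ = atan2(p_y, p_x) ≈ -77.28°.

≈ 32°N, 77°W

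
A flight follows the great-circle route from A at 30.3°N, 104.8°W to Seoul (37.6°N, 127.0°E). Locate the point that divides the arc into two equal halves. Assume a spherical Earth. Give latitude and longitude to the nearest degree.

≈ 57°N, 164°W

Write both endpoints as unit vectors p₁, p₂ with components (cos φ cos λ, cos φ sin λ, sin φ).
The central angle between the endpoints is δ = arccos(p₁·p₂) ≈ 1.686 rad (96.6°).
Interpolate at f = 1/2 with slerp weights a = sin((1−f)δ)/sin δ ≈ 0.752, b = sin(fδ)/sin δ ≈ 0.752.
p = a·p₁ + b·p₂ ≈ (-0.524, -0.152, 0.838); φ = arcsin(p_z) ≈ 56.92°, λ = atan2(p_y, p_x) ≈ -163.85°.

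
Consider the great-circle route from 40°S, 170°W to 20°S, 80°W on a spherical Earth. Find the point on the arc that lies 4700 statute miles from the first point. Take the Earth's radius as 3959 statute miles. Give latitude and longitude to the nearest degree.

Convert each endpoint to a unit vector on the sphere (x = cos φ cos λ, y = cos φ sin λ, z = sin φ).
The central angle between the endpoints is δ = arccos(p₁·p₂) ≈ 1.349 rad (77.3°). The total great-circle distance is δ·R ≈ 1.349 × 3959 ≈ 5341 mi, so the target fraction is f = 4700/5341 ≈ 0.880.
Interpolate at f ≈ 0.880 with slerp weights a = sin((1−f)δ)/sin δ ≈ 0.165, b = sin(fδ)/sin δ ≈ 0.951.
p = a·p₁ + b·p₂ ≈ (0.030, -0.902, -0.431); φ = arcsin(p_z) ≈ -25.55°, λ = atan2(p_y, p_x) ≈ -88.07°.

≈ 26°S, 88°W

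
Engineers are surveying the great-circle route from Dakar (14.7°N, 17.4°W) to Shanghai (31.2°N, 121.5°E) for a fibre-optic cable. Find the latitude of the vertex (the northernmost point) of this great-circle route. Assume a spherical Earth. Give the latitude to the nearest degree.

≈ 51°N

The great circle lies in the plane with unit normal n̂ = (p₁ × p₂)/|p₁ × p₂|.
Here n̂_z ≈ +0.625; the vertex latitude is φ_max = arccos|n̂_z| ≈ 51.3°.
Check via Clairaut: cos φ_max = |cos φ₁| · sin C = cos(14.7°)·sin(40.2°) ≈ 0.625, again giving ≈ 51.3°.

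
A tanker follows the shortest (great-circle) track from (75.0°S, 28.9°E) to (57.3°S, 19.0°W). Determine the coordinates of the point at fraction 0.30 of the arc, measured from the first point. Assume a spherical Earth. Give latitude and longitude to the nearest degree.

≈ (71°S, 6°E)

From cos δ = sin φ₁ sin φ₂ + cos φ₁ cos φ₂ cos Δλ, the central angle is δ ≈ 0.436 rad (25.0°).
Interpolate at f = 0.30 with slerp weights a = sin((1−f)δ)/sin δ ≈ 0.711, b = sin(fδ)/sin δ ≈ 0.309.
p = a·p₁ + b·p₂ ≈ (0.319, 0.035, -0.947); φ = arcsin(p_z) ≈ -71.29°, λ = atan2(p_y, p_x) ≈ 6.20°.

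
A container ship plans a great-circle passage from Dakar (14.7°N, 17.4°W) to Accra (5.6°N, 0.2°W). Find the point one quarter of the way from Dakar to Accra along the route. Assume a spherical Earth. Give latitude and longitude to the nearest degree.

≈ 13°N, 13°W

Write both endpoints as unit vectors p₁, p₂ with components (cos φ cos λ, cos φ sin λ, sin φ).
The central angle between the endpoints is δ = arccos(p₁·p₂) ≈ 0.335 rad (19.2°).
Interpolate at f = 1/4 with slerp weights a = sin((1−f)δ)/sin δ ≈ 0.756, b = sin(fδ)/sin δ ≈ 0.254.
p = a·p₁ + b·p₂ ≈ (0.951, -0.220, 0.217); φ = arcsin(p_z) ≈ 12.52°, λ = atan2(p_y, p_x) ≈ -13.00°.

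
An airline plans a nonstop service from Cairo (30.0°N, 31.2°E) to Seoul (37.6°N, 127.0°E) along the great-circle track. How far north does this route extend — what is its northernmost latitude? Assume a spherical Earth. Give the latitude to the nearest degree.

The great circle lies in the plane with unit normal n̂ = (p₁ × p₂)/|p₁ × p₂|.
Here n̂_z ≈ +0.702; the vertex latitude is φ_max = arccos|n̂_z| ≈ 45.4°.
Check via Clairaut: cos φ_max = |cos φ₁| · sin C = cos(30.0°)·sin(54.2°) ≈ 0.702, again giving ≈ 45.4°.

≈ 45°N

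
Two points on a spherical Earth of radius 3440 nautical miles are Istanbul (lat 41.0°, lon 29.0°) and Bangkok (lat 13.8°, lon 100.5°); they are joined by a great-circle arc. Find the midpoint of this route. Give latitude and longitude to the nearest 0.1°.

≈ lat 32.5°, lon 69.9°

Convert each endpoint to a unit vector on the sphere (x = cos φ cos λ, y = cos φ sin λ, z = sin φ).
The central angle between the endpoints is δ = arccos(p₁·p₂) ≈ 1.171 rad (67.1°).
Interpolate at f = 1/2 with slerp weights a = sin((1−f)δ)/sin δ ≈ 0.600, b = sin(fδ)/sin δ ≈ 0.600.
p = a·p₁ + b·p₂ ≈ (0.290, 0.792, 0.537); φ = arcsin(p_z) ≈ 32.46°, λ = atan2(p_y, p_x) ≈ 69.91°.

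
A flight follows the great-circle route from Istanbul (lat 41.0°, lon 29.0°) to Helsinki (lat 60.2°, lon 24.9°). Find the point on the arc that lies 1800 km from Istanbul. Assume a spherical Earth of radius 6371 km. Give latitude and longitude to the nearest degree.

Write both endpoints as unit vectors p₁, p₂ with components (cos φ cos λ, cos φ sin λ, sin φ).
The central angle between the endpoints is δ = arccos(p₁·p₂) ≈ 0.338 rad (19.4°). The total great-circle distance is δ·R ≈ 0.338 × 6371 ≈ 2153 km, so the target fraction is f = 1800/2153 ≈ 0.836.
Interpolate at f ≈ 0.836 with slerp weights a = sin((1−f)δ)/sin δ ≈ 0.167, b = sin(fδ)/sin δ ≈ 0.841.
p = a·p₁ + b·p₂ ≈ (0.489, 0.237, 0.839); φ = arcsin(p_z) ≈ 57.06°, λ = atan2(p_y, p_x) ≈ 25.85°.

≈ lat 57°, lon 26°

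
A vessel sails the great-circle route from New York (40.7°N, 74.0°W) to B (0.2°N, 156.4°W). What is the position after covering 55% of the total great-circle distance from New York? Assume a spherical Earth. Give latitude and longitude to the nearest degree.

The haversine formula gives a central angle δ ≈ 1.468 rad (84.1°) between the endpoints.
Interpolate at f = 0.55 with slerp weights a = sin((1−f)δ)/sin δ ≈ 0.617, b = sin(fδ)/sin δ ≈ 0.726.
p = a·p₁ + b·p₂ ≈ (-0.537, -0.740, 0.405); φ = arcsin(p_z) ≈ 23.88°, λ = atan2(p_y, p_x) ≈ -125.94°.

≈ (24°N, 126°W)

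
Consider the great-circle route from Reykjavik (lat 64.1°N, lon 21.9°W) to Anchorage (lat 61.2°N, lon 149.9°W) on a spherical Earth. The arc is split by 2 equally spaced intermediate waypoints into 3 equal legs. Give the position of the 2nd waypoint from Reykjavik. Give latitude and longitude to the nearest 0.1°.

≈ lat 74.0°N, lon 122.2°W

Write both endpoints as unit vectors p₁, p₂ with components (cos φ cos λ, cos φ sin λ, sin φ).
The central angle between the endpoints is δ = arccos(p₁·p₂) ≈ 0.852 rad (48.8°).
Interpolate at f = 2/3 with slerp weights a = sin((1−f)δ)/sin δ ≈ 0.372, b = sin(fδ)/sin δ ≈ 0.715.
p = a·p₁ + b·p₂ ≈ (-0.147, -0.233, 0.961); φ = arcsin(p_z) ≈ 73.99°, λ = atan2(p_y, p_x) ≈ -122.21°.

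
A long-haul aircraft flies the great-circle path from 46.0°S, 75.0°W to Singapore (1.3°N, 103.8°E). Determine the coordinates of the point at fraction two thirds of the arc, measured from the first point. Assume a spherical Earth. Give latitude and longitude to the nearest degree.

≈ 44°S, 103°E

The haversine formula gives a central angle δ ≈ 2.361 rad (135.3°) between the endpoints.
Interpolate at f = 2/3 with slerp weights a = sin((1−f)δ)/sin δ ≈ 1.007, b = sin(fδ)/sin δ ≈ 1.421.
p = a·p₁ + b·p₂ ≈ (-0.158, 0.704, -0.692); φ = arcsin(p_z) ≈ -43.78°, λ = atan2(p_y, p_x) ≈ 102.64°.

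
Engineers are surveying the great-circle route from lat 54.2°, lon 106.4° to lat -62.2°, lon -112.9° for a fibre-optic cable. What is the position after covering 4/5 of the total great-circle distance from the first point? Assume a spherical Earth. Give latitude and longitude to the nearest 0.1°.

≈ lat -50.1°, lon -167.7°

Convert each endpoint to a unit vector on the sphere (x = cos φ cos λ, y = cos φ sin λ, z = sin φ).
The central angle between the endpoints is δ = arccos(p₁·p₂) ≈ 2.761 rad (158.2°).
Interpolate at f = 4/5 with slerp weights a = sin((1−f)δ)/sin δ ≈ 1.413, b = sin(fδ)/sin δ ≈ 2.164.
p = a·p₁ + b·p₂ ≈ (-0.626, -0.136, -0.768); φ = arcsin(p_z) ≈ -50.15°, λ = atan2(p_y, p_x) ≈ -167.70°.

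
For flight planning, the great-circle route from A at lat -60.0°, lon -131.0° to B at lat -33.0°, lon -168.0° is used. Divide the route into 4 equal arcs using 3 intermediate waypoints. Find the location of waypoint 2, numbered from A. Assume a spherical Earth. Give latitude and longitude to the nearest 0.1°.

≈ lat -47.9°, lon -154.3°

Convert each endpoint to a unit vector on the sphere (x = cos φ cos λ, y = cos φ sin λ, z = sin φ).
The central angle between the endpoints is δ = arccos(p₁·p₂) ≈ 0.632 rad (36.2°).
Interpolate at f = 2/4 with slerp weights a = sin((1−f)δ)/sin δ ≈ 0.526, b = sin(fδ)/sin δ ≈ 0.526.
p = a·p₁ + b·p₂ ≈ (-0.604, -0.290, -0.742); φ = arcsin(p_z) ≈ -47.91°, λ = atan2(p_y, p_x) ≈ -154.34°.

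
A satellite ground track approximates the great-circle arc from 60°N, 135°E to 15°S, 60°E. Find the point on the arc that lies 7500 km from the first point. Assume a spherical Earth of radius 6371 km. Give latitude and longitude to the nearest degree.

From cos δ = sin φ₁ sin φ₂ + cos φ₁ cos φ₂ cos Δλ, the central angle is δ ≈ 1.670 rad (95.7°). The total great-circle distance is δ·R ≈ 1.670 × 6371 ≈ 10640 km, so the target fraction is f = 7500/10640 ≈ 0.705.
Interpolate at f ≈ 0.705 with slerp weights a = sin((1−f)δ)/sin δ ≈ 0.476, b = sin(fδ)/sin δ ≈ 0.928.
p = a·p₁ + b·p₂ ≈ (0.280, 0.945, 0.172); φ = arcsin(p_z) ≈ 9.88°, λ = atan2(p_y, p_x) ≈ 73.48°.

≈ 10°N, 73°E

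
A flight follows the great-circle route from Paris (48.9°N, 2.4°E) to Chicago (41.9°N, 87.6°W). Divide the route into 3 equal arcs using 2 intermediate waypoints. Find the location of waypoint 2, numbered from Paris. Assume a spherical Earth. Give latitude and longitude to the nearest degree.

Write both endpoints as unit vectors p₁, p₂ with components (cos φ cos λ, cos φ sin λ, sin φ).
The central angle between the endpoints is δ = arccos(p₁·p₂) ≈ 1.043 rad (59.8°).
Interpolate at f = 2/3 with slerp weights a = sin((1−f)δ)/sin δ ≈ 0.394, b = sin(fδ)/sin δ ≈ 0.742.
p = a·p₁ + b·p₂ ≈ (0.282, -0.541, 0.793); φ = arcsin(p_z) ≈ 52.42°, λ = atan2(p_y, p_x) ≈ -62.44°.

≈ 52°N, 62°W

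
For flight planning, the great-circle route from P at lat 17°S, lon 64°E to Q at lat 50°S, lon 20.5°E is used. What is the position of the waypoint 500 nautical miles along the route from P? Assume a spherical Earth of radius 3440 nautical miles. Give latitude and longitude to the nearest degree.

≈ lat 24°S, lon 59°E

Convert each endpoint to a unit vector on the sphere (x = cos φ cos λ, y = cos φ sin λ, z = sin φ).
The central angle between the endpoints is δ = arccos(p₁·p₂) ≈ 0.837 rad (47.9°). The total great-circle distance is δ·R ≈ 0.837 × 3440 ≈ 2879 nmi, so the target fraction is f = 500/2879 ≈ 0.174.
Interpolate at f ≈ 0.174 with slerp weights a = sin((1−f)δ)/sin δ ≈ 0.859, b = sin(fδ)/sin δ ≈ 0.195.
p = a·p₁ + b·p₂ ≈ (0.477, 0.782, -0.401); φ = arcsin(p_z) ≈ -23.61°, λ = atan2(p_y, p_x) ≈ 58.59°.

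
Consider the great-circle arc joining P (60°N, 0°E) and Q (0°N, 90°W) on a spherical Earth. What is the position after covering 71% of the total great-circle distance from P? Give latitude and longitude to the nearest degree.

≈ (22°N, 76°W)

Convert each endpoint to a unit vector on the sphere (x = cos φ cos λ, y = cos φ sin λ, z = sin φ).
The central angle between the endpoints is δ = arccos(p₁·p₂) ≈ 1.571 rad (90.0°).
Interpolate at f = 0.71 with slerp weights a = sin((1−f)δ)/sin δ ≈ 0.440, b = sin(fδ)/sin δ ≈ 0.898.
p = a·p₁ + b·p₂ ≈ (0.220, -0.898, 0.381); φ = arcsin(p_z) ≈ 22.40°, λ = atan2(p_y, p_x) ≈ -76.24°.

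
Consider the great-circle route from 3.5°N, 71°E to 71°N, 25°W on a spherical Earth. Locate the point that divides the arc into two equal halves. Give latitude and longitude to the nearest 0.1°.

≈ 44.7°N, 52.4°E

Write both endpoints as unit vectors p₁, p₂ with components (cos φ cos λ, cos φ sin λ, sin φ).
The central angle between the endpoints is δ = arccos(p₁·p₂) ≈ 1.547 rad (88.6°).
Interpolate at f = 1/2 with slerp weights a = sin((1−f)δ)/sin δ ≈ 0.699, b = sin(fδ)/sin δ ≈ 0.699.
p = a·p₁ + b·p₂ ≈ (0.433, 0.563, 0.703); φ = arcsin(p_z) ≈ 44.70°, λ = atan2(p_y, p_x) ≈ 52.44°.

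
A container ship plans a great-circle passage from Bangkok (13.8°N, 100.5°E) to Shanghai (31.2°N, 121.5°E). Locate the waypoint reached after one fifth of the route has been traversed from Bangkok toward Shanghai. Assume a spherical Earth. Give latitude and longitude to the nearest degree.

≈ (17°N, 104°E)

The haversine formula gives a central angle δ ≈ 0.453 rad (26.0°) between the endpoints.
Interpolate at f = 1/5 with slerp weights a = sin((1−f)δ)/sin δ ≈ 0.810, b = sin(fδ)/sin δ ≈ 0.207.
p = a·p₁ + b·p₂ ≈ (-0.236, 0.924, 0.300); φ = arcsin(p_z) ≈ 17.48°, λ = atan2(p_y, p_x) ≈ 104.31°.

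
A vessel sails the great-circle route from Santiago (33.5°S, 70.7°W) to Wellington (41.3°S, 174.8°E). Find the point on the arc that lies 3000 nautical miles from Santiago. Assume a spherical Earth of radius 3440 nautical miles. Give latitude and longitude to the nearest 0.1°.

≈ (55.0°S, 137.1°W)

The haversine formula gives a central angle δ ≈ 1.466 rad (84.0°) between the endpoints. The total great-circle distance is δ·R ≈ 1.466 × 3440 ≈ 5043 nmi, so the target fraction is f = 3000/5043 ≈ 0.595.
Interpolate at f ≈ 0.595 with slerp weights a = sin((1−f)δ)/sin δ ≈ 0.563, b = sin(fδ)/sin δ ≈ 0.770.
p = a·p₁ + b·p₂ ≈ (-0.421, -0.391, -0.819); φ = arcsin(p_z) ≈ -54.96°, λ = atan2(p_y, p_x) ≈ -137.15°.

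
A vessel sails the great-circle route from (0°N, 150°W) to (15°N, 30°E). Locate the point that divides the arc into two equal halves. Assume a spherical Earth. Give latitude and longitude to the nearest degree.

≈ (83°N, 150°W)

From cos δ = sin φ₁ sin φ₂ + cos φ₁ cos φ₂ cos Δλ, the central angle is δ ≈ 2.880 rad (165.0°).
Interpolate at f = 1/2 with slerp weights a = sin((1−f)δ)/sin δ ≈ 3.831, b = sin(fδ)/sin δ ≈ 3.831.
p = a·p₁ + b·p₂ ≈ (-0.113, -0.065, 0.991); φ = arcsin(p_z) ≈ 82.50°, λ = atan2(p_y, p_x) ≈ -150.00°.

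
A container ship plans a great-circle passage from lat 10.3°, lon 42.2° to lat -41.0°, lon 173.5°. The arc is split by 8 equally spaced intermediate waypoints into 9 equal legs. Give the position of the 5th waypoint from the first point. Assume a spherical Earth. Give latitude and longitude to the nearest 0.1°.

≈ lat -36.3°, lon 98.9°

The haversine formula gives a central angle δ ≈ 2.224 rad (127.4°) between the endpoints.
Interpolate at f = 5/9 with slerp weights a = sin((1−f)δ)/sin δ ≈ 1.051, b = sin(fδ)/sin δ ≈ 1.189.
p = a·p₁ + b·p₂ ≈ (-0.125, 0.796, -0.592); φ = arcsin(p_z) ≈ -36.29°, λ = atan2(p_y, p_x) ≈ 98.93°.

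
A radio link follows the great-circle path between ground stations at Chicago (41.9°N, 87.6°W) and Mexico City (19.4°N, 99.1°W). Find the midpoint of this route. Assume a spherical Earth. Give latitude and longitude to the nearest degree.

The haversine formula gives a central angle δ ≈ 0.428 rad (24.5°) between the endpoints.
Interpolate at f = 1/2 with slerp weights a = sin((1−f)δ)/sin δ ≈ 0.512, b = sin(fδ)/sin δ ≈ 0.512.
p = a·p₁ + b·p₂ ≈ (-0.060, -0.857, 0.512); φ = arcsin(p_z) ≈ 30.78°, λ = atan2(p_y, p_x) ≈ -94.03°.

≈ (31°N, 94°W)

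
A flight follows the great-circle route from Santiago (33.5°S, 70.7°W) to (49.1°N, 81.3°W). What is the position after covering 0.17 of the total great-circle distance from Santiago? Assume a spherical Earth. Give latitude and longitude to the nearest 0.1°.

Convert each endpoint to a unit vector on the sphere (x = cos φ cos λ, y = cos φ sin λ, z = sin φ).
The central angle between the endpoints is δ = arccos(p₁·p₂) ≈ 1.451 rad (83.1°).
Interpolate at f = 0.17 with slerp weights a = sin((1−f)δ)/sin δ ≈ 0.940, b = sin(fδ)/sin δ ≈ 0.246.
p = a·p₁ + b·p₂ ≈ (0.284, -0.899, -0.333); φ = arcsin(p_z) ≈ -19.46°, λ = atan2(p_y, p_x) ≈ -72.50°.

≈ (19.5°S, 72.5°W)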